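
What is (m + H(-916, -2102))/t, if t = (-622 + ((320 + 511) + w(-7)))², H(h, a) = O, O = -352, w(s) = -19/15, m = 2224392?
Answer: 62551125/1213682 ≈ 51.538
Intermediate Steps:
w(s) = -19/15 (w(s) = -19*1/15 = -19/15)
H(h, a) = -352
t = 9709456/225 (t = (-622 + ((320 + 511) - 19/15))² = (-622 + (831 - 19/15))² = (-622 + 12446/15)² = (3116/15)² = 9709456/225 ≈ 43153.)
(m + H(-916, -2102))/t = (2224392 - 352)/(9709456/225) = 2224040*(225/9709456) = 62551125/1213682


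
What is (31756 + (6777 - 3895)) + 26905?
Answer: 61543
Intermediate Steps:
(31756 + (6777 - 3895)) + 26905 = (31756 + 2882) + 26905 = 34638 + 26905 = 61543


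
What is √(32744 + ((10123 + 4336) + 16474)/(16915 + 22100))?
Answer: 13*√12598995/255 ≈ 180.96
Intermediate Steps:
√(32744 + ((10123 + 4336) + 16474)/(16915 + 22100)) = √(32744 + (14459 + 16474)/39015) = √(32744 + 30933*(1/39015)) = √(32744 + 3437/4335) = √(141948677/4335) = 13*√12598995/255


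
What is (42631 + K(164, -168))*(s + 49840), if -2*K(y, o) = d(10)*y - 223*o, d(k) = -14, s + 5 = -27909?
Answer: 549180522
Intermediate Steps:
s = -27914 (s = -5 - 27909 = -27914)
K(y, o) = 7*y + 223*o/2 (K(y, o) = -(-14*y - 223*o)/2 = -(-223*o - 14*y)/2 = 7*y + 223*o/2)
(42631 + K(164, -168))*(s + 49840) = (42631 + (7*164 + (223/2)*(-168)))*(-27914 + 49840) = (42631 + (1148 - 18732))*21926 = (42631 - 17584)*21926 = 25047*21926 = 549180522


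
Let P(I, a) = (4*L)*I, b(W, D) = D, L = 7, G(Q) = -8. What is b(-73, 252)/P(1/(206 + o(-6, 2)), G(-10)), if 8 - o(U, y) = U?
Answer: 1980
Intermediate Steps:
o(U, y) = 8 - U
P(I, a) = 28*I (P(I, a) = (4*7)*I = 28*I)
b(-73, 252)/P(1/(206 + o(-6, 2)), G(-10)) = 252/((28/(206 + (8 - 1*(-6))))) = 252/((28/(206 + (8 + 6)))) = 252/((28/(206 + 14))) = 252/((28/220)) = 252/((28*(1/220))) = 252/(7/55) = 252*(55/7) = 1980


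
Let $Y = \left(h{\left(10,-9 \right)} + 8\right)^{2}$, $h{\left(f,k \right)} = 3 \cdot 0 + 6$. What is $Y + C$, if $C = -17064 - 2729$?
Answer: $-19597$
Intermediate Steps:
$h{\left(f,k \right)} = 6$ ($h{\left(f,k \right)} = 0 + 6 = 6$)
$C = -19793$
$Y = 196$ ($Y = \left(6 + 8\right)^{2} = 14^{2} = 196$)
$Y + C = 196 - 19793 = -19597$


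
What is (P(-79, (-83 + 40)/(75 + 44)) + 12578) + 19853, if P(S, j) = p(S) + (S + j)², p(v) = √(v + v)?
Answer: 548444527/14161 + I*√158 ≈ 38729.0 + 12.57*I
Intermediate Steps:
p(v) = √2*√v (p(v) = √(2*v) = √2*√v)
P(S, j) = (S + j)² + √2*√S (P(S, j) = √2*√S + (S + j)² = (S + j)² + √2*√S)
(P(-79, (-83 + 40)/(75 + 44)) + 12578) + 19853 = (((-79 + (-83 + 40)/(75 + 44))² + √2*√(-79)) + 12578) + 19853 = (((-79 - 43/119)² + √2*(I*√79)) + 12578) + 19853 = (((-79 - 43*1/119)² + I*√158) + 12578) + 19853 = (((-79 - 43/119)² + I*√158) + 12578) + 19853 = (((-9444/119)² + I*√158) + 12578) + 19853 = ((89189136/14161 + I*√158) + 12578) + 19853 = (267306194/14161 + I*√158) + 19853 = 548444527/14161 + I*√158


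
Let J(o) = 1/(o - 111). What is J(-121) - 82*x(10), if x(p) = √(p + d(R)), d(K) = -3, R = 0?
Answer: -1/232 - 82*√7 ≈ -216.96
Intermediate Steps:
J(o) = 1/(-111 + o)
x(p) = √(-3 + p) (x(p) = √(p - 3) = √(-3 + p))
J(-121) - 82*x(10) = 1/(-111 - 121) - 82*√(-3 + 10) = 1/(-232) - 82*√7 = -1/232 - 82*√7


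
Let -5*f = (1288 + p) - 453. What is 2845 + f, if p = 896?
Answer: 12494/5 ≈ 2498.8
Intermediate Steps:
f = -1731/5 (f = -((1288 + 896) - 453)/5 = -(2184 - 453)/5 = -1/5*1731 = -1731/5 ≈ -346.20)
2845 + f = 2845 - 1731/5 = 12494/5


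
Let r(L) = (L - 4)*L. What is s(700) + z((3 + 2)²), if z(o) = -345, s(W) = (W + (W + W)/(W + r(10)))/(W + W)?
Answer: -261819/760 ≈ -344.50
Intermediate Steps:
r(L) = L*(-4 + L) (r(L) = (-4 + L)*L = L*(-4 + L))
s(W) = (W + 2*W/(60 + W))/(2*W) (s(W) = (W + (W + W)/(W + 10*(-4 + 10)))/(W + W) = (W + (2*W)/(W + 10*6))/((2*W)) = (W + (2*W)/(W + 60))*(1/(2*W)) = (W + (2*W)/(60 + W))*(1/(2*W)) = (W + 2*W/(60 + W))*(1/(2*W)) = (W + 2*W/(60 + W))/(2*W))
s(700) + z((3 + 2)²) = (62 + 700)/(2*(60 + 700)) - 345 = (½)*762/760 - 345 = (½)*(1/760)*762 - 345 = 381/760 - 345 = -261819/760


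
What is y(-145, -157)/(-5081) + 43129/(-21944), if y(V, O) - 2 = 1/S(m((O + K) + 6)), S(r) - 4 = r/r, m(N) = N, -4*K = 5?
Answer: -1095933629/557487320 ≈ -1.9658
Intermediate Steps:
K = -5/4 (K = -¼*5 = -5/4 ≈ -1.2500)
S(r) = 5 (S(r) = 4 + r/r = 4 + 1 = 5)
y(V, O) = 11/5 (y(V, O) = 2 + 1/5 = 2 + ⅕ = 11/5)
y(-145, -157)/(-5081) + 43129/(-21944) = (11/5)/(-5081) + 43129/(-21944) = (11/5)*(-1/5081) + 43129*(-1/21944) = -11/25405 - 43129/21944 = -1095933629/557487320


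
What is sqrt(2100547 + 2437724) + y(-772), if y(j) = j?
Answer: -772 + sqrt(4538271) ≈ 1358.3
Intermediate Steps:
sqrt(2100547 + 2437724) + y(-772) = sqrt(2100547 + 2437724) - 772 = sqrt(4538271) - 772 = -772 + sqrt(4538271)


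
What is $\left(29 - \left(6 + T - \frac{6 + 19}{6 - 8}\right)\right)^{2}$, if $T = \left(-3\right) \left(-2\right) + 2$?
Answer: $\frac{25}{4} \approx 6.25$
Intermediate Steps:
$T = 8$ ($T = 6 + 2 = 8$)
$\left(29 - \left(6 + T - \frac{6 + 19}{6 - 8}\right)\right)^{2} = \left(29 + \left(\left(\frac{6 + 19}{6 - 8} - \left(\left(8 - 11\right) - 1\right)\right) + \left(-38 + 20\right)\right)\right)^{2} = \left(29 + \left(\left(\frac{25}{-2} - \left(-3 - 1\right)\right) - 18\right)\right)^{2} = \left(29 + \left(\left(25 \left(- \frac{1}{2}\right) - -4\right) - 18\right)\right)^{2} = \left(29 + \left(\left(- \frac{25}{2} + 4\right) - 18\right)\right)^{2} = \left(29 - \frac{53}{2}\right)^{2} = \left(\frac{5}{2}\right)^{2} = \frac{25}{4}$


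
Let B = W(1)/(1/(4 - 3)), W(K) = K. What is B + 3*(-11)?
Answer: -32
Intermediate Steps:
B = 1 (B = 1/1/(4 - 3) = 1/1/1 = 1/1 = 1*1 = 1)
B + 3*(-11) = 1 + 3*(-11) = 1 - 33 = -32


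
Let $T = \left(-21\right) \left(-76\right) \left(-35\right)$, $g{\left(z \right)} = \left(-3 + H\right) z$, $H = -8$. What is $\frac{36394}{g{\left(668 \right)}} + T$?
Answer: $- \frac{205247837}{3674} \approx -55865.0$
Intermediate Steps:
$g{\left(z \right)} = - 11 z$ ($g{\left(z \right)} = \left(-3 - 8\right) z = - 11 z$)
$T = -55860$ ($T = 1596 \left(-35\right) = -55860$)
$\frac{36394}{g{\left(668 \right)}} + T = \frac{36394}{\left(-11\right) 668} - 55860 = \frac{36394}{-7348} - 55860 = 36394 \left(- \frac{1}{7348}\right) - 55860 = - \frac{18197}{3674} - 55860 = - \frac{205247837}{3674}$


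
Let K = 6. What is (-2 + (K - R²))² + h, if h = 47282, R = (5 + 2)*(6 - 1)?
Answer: 1538123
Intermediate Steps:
R = 35 (R = 7*5 = 35)
(-2 + (K - R²))² + h = (-2 + (6 - 1*35²))² + 47282 = (-2 + (6 - 1*1225))² + 47282 = (-2 + (6 - 1225))² + 47282 = (-2 - 1219)² + 47282 = (-1221)² + 47282 = 1490841 + 47282 = 1538123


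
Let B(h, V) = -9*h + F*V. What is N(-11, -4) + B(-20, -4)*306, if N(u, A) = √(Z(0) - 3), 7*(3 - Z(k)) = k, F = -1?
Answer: 56304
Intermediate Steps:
Z(k) = 3 - k/7
N(u, A) = 0 (N(u, A) = √((3 - ⅐*0) - 3) = √((3 + 0) - 3) = √(3 - 3) = √0 = 0)
B(h, V) = -V - 9*h (B(h, V) = -9*h - V = -V - 9*h)
N(-11, -4) + B(-20, -4)*306 = 0 + (-1*(-4) - 9*(-20))*306 = 0 + (4 + 180)*306 = 0 + 184*306 = 0 + 56304 = 56304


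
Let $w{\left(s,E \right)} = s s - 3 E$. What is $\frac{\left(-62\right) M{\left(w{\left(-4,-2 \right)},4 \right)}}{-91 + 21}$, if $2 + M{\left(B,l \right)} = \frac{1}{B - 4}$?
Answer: $- \frac{31}{18} \approx -1.7222$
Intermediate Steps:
$w{\left(s,E \right)} = s^{2} - 3 E$
$M{\left(B,l \right)} = -2 + \frac{1}{-4 + B}$ ($M{\left(B,l \right)} = -2 + \frac{1}{B - 4} = -2 + \frac{1}{-4 + B}$)
$\frac{\left(-62\right) M{\left(w{\left(-4,-2 \right)},4 \right)}}{-91 + 21} = \frac{\left(-62\right) \frac{9 - 2 \left(\left(-4\right)^{2} - -6\right)}{-4 - \left(-6 - \left(-4\right)^{2}\right)}}{-91 + 21} = \frac{\left(-62\right) \frac{9 - 2 \left(16 + 6\right)}{-4 + \left(16 + 6\right)}}{-70} = - 62 \frac{9 - 44}{-4 + 22} \left(- \frac{1}{70}\right) = - 62 \frac{9 - 44}{18} \left(- \frac{1}{70}\right) = - 62 \cdot \frac{1}{18} \left(-35\right) \left(- \frac{1}{70}\right) = \left(-62\right) \left(- \frac{35}{18}\right) \left(- \frac{1}{70}\right) = \frac{1085}{9} \left(- \frac{1}{70}\right) = - \frac{31}{18}$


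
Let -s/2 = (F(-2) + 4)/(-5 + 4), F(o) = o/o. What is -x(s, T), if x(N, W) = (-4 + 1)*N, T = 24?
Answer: 30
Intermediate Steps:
F(o) = 1
s = 10 (s = -2*(1 + 4)/(-5 + 4) = -10/(-1) = -10*(-1) = -2*(-5) = 10)
x(N, W) = -3*N
-x(s, T) = -(-3)*10 = -1*(-30) = 30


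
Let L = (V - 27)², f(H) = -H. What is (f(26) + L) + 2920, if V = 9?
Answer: 3218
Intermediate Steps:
L = 324 (L = (9 - 27)² = (-18)² = 324)
(f(26) + L) + 2920 = (-1*26 + 324) + 2920 = (-26 + 324) + 2920 = 298 + 2920 = 3218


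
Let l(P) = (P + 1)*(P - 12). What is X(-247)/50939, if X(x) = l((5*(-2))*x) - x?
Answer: 6073965/50939 ≈ 119.24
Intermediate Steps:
l(P) = (1 + P)*(-12 + P)
X(x) = -12 + 100*x² + 109*x (X(x) = (-12 + ((5*(-2))*x)² - 11*5*(-2)*x) - x = (-12 + (-10*x)² - (-110)*x) - x = (-12 + 100*x² + 110*x) - x = -12 + 100*x² + 109*x)
X(-247)/50939 = (-12 + 100*(-247)² + 109*(-247))/50939 = (-12 + 100*61009 - 26923)*(1/50939) = (-12 + 6100900 - 26923)*(1/50939) = 6073965*(1/50939) = 6073965/50939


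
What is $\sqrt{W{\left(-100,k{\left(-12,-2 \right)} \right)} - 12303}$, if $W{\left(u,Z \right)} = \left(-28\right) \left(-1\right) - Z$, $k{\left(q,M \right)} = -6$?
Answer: $i \sqrt{12269} \approx 110.77 i$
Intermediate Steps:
$W{\left(u,Z \right)} = 28 - Z$
$\sqrt{W{\left(-100,k{\left(-12,-2 \right)} \right)} - 12303} = \sqrt{\left(28 - -6\right) - 12303} = \sqrt{\left(28 + 6\right) - 12303} = \sqrt{34 - 12303} = \sqrt{-12269} = i \sqrt{12269}$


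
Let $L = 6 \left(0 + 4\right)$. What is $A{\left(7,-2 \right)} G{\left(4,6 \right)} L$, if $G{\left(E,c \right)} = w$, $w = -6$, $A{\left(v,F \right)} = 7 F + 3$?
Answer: $1584$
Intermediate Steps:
$A{\left(v,F \right)} = 3 + 7 F$
$L = 24$ ($L = 6 \cdot 4 = 24$)
$G{\left(E,c \right)} = -6$
$A{\left(7,-2 \right)} G{\left(4,6 \right)} L = \left(3 + 7 \left(-2\right)\right) \left(-6\right) 24 = \left(3 - 14\right) \left(-6\right) 24 = \left(-11\right) \left(-6\right) 24 = 66 \cdot 24 = 1584$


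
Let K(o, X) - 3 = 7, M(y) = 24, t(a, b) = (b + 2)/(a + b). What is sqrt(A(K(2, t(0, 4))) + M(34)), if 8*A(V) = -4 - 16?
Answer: sqrt(86)/2 ≈ 4.6368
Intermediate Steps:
t(a, b) = (2 + b)/(a + b)
K(o, X) = 10 (K(o, X) = 3 + 7 = 10)
A(V) = -5/2 (A(V) = (-4 - 16)/8 = (1/8)*(-20) = -5/2)
sqrt(A(K(2, t(0, 4))) + M(34)) = sqrt(-5/2 + 24) = sqrt(43/2) = sqrt(86)/2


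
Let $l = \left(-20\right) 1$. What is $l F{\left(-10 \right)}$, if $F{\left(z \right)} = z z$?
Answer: $-2000$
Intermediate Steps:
$F{\left(z \right)} = z^{2}$
$l = -20$
$l F{\left(-10 \right)} = - 20 \left(-10\right)^{2} = \left(-20\right) 100 = -2000$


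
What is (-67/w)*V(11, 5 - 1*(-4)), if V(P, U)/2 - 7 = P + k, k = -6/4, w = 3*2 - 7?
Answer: 2211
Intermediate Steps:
w = -1 (w = 6 - 7 = -1)
k = -3/2 (k = -6*¼ = -3/2 ≈ -1.5000)
V(P, U) = 11 + 2*P (V(P, U) = 14 + 2*(P - 3/2) = 14 + 2*(-3/2 + P) = 14 + (-3 + 2*P) = 11 + 2*P)
(-67/w)*V(11, 5 - 1*(-4)) = (-67/(-1))*(11 + 2*11) = (-67*(-1))*(11 + 22) = 67*33 = 2211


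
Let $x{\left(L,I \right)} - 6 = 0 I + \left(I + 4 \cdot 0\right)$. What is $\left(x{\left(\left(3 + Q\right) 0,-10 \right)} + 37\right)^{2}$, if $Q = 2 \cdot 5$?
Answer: $1089$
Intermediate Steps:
$Q = 10$
$x{\left(L,I \right)} = 6 + I$ ($x{\left(L,I \right)} = 6 + \left(0 I + \left(I + 4 \cdot 0\right)\right) = 6 + \left(0 + \left(I + 0\right)\right) = 6 + \left(0 + I\right) = 6 + I$)
$\left(x{\left(\left(3 + Q\right) 0,-10 \right)} + 37\right)^{2} = \left(\left(6 - 10\right) + 37\right)^{2} = \left(-4 + 37\right)^{2} = 33^{2} = 1089$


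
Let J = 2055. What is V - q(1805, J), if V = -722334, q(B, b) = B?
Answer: -724139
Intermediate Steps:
V - q(1805, J) = -722334 - 1*1805 = -722334 - 1805 = -724139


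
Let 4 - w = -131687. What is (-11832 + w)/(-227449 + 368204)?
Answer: 119859/140755 ≈ 0.85154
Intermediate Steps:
w = 131691 (w = 4 - 1*(-131687) = 4 + 131687 = 131691)
(-11832 + w)/(-227449 + 368204) = (-11832 + 131691)/(-227449 + 368204) = 119859/140755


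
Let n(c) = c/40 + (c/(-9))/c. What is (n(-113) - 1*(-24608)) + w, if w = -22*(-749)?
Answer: 14789903/360 ≈ 41083.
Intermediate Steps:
n(c) = -⅑ + c/40 (n(c) = c*(1/40) + (c*(-⅑))/c = c/40 + (-c/9)/c = c/40 - ⅑ = -⅑ + c/40)
w = 16478
(n(-113) - 1*(-24608)) + w = ((-⅑ + (1/40)*(-113)) - 1*(-24608)) + 16478 = ((-⅑ - 113/40) + 24608) + 16478 = (-1057/360 + 24608) + 16478 = 8857823/360 + 16478 = 14789903/360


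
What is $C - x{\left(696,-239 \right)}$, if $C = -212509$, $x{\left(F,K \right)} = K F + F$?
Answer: $-46861$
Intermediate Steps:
$x{\left(F,K \right)} = F + F K$ ($x{\left(F,K \right)} = F K + F = F + F K$)
$C - x{\left(696,-239 \right)} = -212509 - 696 \left(1 - 239\right) = -212509 - 696 \left(-238\right) = -212509 - -165648 = -212509 + 165648 = -46861$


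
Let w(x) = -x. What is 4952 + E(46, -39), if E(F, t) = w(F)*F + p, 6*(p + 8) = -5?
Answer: 16963/6 ≈ 2827.2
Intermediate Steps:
p = -53/6 (p = -8 + (1/6)*(-5) = -8 - 5/6 = -53/6 ≈ -8.8333)
E(F, t) = -53/6 - F**2 (E(F, t) = (-F)*F - 53/6 = -F**2 - 53/6 = -53/6 - F**2)
4952 + E(46, -39) = 4952 + (-53/6 - 1*46**2) = 4952 + (-53/6 - 1*2116) = 4952 + (-53/6 - 2116) = 4952 - 12749/6 = 16963/6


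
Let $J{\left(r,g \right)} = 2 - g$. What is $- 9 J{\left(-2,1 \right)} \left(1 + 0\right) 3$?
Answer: $-27$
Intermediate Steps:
$- 9 J{\left(-2,1 \right)} \left(1 + 0\right) 3 = - 9 \left(2 - 1\right) \left(1 + 0\right) 3 = - 9 \left(2 - 1\right) 1 \cdot 3 = \left(-9\right) 1 \cdot 3 = \left(-9\right) 3 = -27$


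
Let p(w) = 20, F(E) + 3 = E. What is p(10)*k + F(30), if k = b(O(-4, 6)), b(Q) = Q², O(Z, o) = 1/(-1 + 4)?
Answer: 263/9 ≈ 29.222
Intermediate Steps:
O(Z, o) = ⅓ (O(Z, o) = 1/3 = ⅓)
F(E) = -3 + E
k = ⅑ (k = (⅓)² = ⅑ ≈ 0.11111)
p(10)*k + F(30) = 20*(⅑) + (-3 + 30) = 20/9 + 27 = 263/9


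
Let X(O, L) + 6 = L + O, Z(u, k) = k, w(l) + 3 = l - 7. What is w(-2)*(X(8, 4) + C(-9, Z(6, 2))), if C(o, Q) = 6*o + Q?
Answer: 552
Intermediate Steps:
w(l) = -10 + l (w(l) = -3 + (l - 7) = -3 + (-7 + l) = -10 + l)
C(o, Q) = Q + 6*o
X(O, L) = -6 + L + O (X(O, L) = -6 + (L + O) = -6 + L + O)
w(-2)*(X(8, 4) + C(-9, Z(6, 2))) = (-10 - 2)*((-6 + 4 + 8) + (2 + 6*(-9))) = -12*(6 + (2 - 54)) = -12*(6 - 52) = -12*(-46) = 552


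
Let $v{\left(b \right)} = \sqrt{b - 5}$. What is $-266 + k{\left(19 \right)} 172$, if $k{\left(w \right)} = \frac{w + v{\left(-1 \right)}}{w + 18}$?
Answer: $- \frac{6574}{37} + \frac{172 i \sqrt{6}}{37} \approx -177.68 + 11.387 i$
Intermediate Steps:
$v{\left(b \right)} = \sqrt{-5 + b}$
$k{\left(w \right)} = \frac{w + i \sqrt{6}}{18 + w}$ ($k{\left(w \right)} = \frac{w + \sqrt{-5 - 1}}{w + 18} = \frac{w + \sqrt{-6}}{18 + w} = \frac{w + i \sqrt{6}}{18 + w}$)
$-266 + k{\left(19 \right)} 172 = -266 + \frac{19 + i \sqrt{6}}{18 + 19} \cdot 172 = -266 + \frac{19 + i \sqrt{6}}{37} \cdot 172 = -266 + \left(\frac{19}{37} + \frac{i \sqrt{6}}{37}\right) 172 = -266 + \left(\frac{3268}{37} + \frac{172 i \sqrt{6}}{37}\right) = - \frac{6574}{37} + \frac{172 i \sqrt{6}}{37}$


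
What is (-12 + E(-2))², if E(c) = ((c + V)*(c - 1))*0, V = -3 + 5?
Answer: 144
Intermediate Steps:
V = 2
E(c) = 0 (E(c) = ((c + 2)*(c - 1))*0 = ((2 + c)*(-1 + c))*0 = ((-1 + c)*(2 + c))*0 = 0)
(-12 + E(-2))² = (-12 + 0)² = (-12)² = 144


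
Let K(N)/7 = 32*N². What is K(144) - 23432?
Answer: 4621432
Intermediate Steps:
K(N) = 224*N² (K(N) = 7*(32*N²) = 224*N²)
K(144) - 23432 = 224*144² - 23432 = 224*20736 - 23432 = 4644864 - 23432 = 4621432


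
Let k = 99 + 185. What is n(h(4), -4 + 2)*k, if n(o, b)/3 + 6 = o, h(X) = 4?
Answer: -1704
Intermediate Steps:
n(o, b) = -18 + 3*o
k = 284
n(h(4), -4 + 2)*k = (-18 + 3*4)*284 = (-18 + 12)*284 = -6*284 = -1704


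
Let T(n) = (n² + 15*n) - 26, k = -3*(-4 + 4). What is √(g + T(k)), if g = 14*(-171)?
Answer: 22*I*√5 ≈ 49.193*I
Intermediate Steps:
k = 0 (k = -3*0 = 0)
T(n) = -26 + n² + 15*n
g = -2394
√(g + T(k)) = √(-2394 + (-26 + 0² + 15*0)) = √(-2394 + (-26 + 0 + 0)) = √(-2394 - 26) = √(-2420) = 22*I*√5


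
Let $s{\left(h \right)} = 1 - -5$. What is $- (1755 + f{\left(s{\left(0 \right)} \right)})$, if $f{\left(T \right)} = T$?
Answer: $-1761$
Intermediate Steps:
$s{\left(h \right)} = 6$ ($s{\left(h \right)} = 1 + 5 = 6$)
$- (1755 + f{\left(s{\left(0 \right)} \right)}) = - (1755 + 6) = \left(-1\right) 1761 = -1761$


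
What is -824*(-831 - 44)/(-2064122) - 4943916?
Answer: -5102423251376/1032061 ≈ -4.9439e+6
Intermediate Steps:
-824*(-831 - 44)/(-2064122) - 4943916 = -824*(-875)*(-1/2064122) - 4943916 = 721000*(-1/2064122) - 4943916 = -360500/1032061 - 4943916 = -5102423251376/1032061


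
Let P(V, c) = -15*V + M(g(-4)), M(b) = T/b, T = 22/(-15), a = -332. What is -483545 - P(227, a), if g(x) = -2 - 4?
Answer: -21606311/45 ≈ -4.8014e+5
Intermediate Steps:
g(x) = -6
T = -22/15 (T = 22*(-1/15) = -22/15 ≈ -1.4667)
M(b) = -22/(15*b)
P(V, c) = 11/45 - 15*V (P(V, c) = -15*V - 22/15/(-6) = -15*V - 22/15*(-⅙) = -15*V + 11/45 = 11/45 - 15*V)
-483545 - P(227, a) = -483545 - (11/45 - 15*227) = -483545 - (11/45 - 3405) = -483545 - 1*(-153214/45) = -483545 + 153214/45 = -21606311/45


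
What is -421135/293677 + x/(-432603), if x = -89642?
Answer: -155858470771/127045551231 ≈ -1.2268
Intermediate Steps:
-421135/293677 + x/(-432603) = -421135/293677 - 89642/(-432603) = -421135*1/293677 - 89642*(-1/432603) = -421135/293677 + 89642/432603 = -155858470771/127045551231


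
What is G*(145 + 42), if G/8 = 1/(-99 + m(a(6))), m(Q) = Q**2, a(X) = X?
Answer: -1496/63 ≈ -23.746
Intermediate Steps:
G = -8/63 (G = 8/(-99 + 6**2) = 8/(-99 + 36) = 8/(-63) = 8*(-1/63) = -8/63 ≈ -0.12698)
G*(145 + 42) = -8*(145 + 42)/63 = -8/63*187 = -1496/63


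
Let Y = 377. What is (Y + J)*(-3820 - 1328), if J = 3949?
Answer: -22270248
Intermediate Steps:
(Y + J)*(-3820 - 1328) = (377 + 3949)*(-3820 - 1328) = 4326*(-5148) = -22270248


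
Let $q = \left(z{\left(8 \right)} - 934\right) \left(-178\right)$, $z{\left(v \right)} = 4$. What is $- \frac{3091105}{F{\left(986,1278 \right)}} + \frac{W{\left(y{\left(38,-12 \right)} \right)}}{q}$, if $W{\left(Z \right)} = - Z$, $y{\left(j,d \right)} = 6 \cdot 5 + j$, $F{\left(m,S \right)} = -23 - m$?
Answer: $\frac{127925363272}{41757465} \approx 3063.5$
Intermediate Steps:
$y{\left(j,d \right)} = 30 + j$
$q = 165540$ ($q = \left(4 - 934\right) \left(-178\right) = \left(-930\right) \left(-178\right) = 165540$)
$- \frac{3091105}{F{\left(986,1278 \right)}} + \frac{W{\left(y{\left(38,-12 \right)} \right)}}{q} = - \frac{3091105}{-23 - 986} + \frac{\left(-1\right) \left(30 + 38\right)}{165540} = - \frac{3091105}{-23 - 986} + \left(-1\right) 68 \cdot \frac{1}{165540} = - \frac{3091105}{-1009} - \frac{17}{41385} = \left(-3091105\right) \left(- \frac{1}{1009}\right) - \frac{17}{41385} = \frac{3091105}{1009} - \frac{17}{41385} = \frac{127925363272}{41757465}$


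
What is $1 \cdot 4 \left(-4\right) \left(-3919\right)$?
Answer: $62704$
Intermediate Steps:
$1 \cdot 4 \left(-4\right) \left(-3919\right) = 4 \left(-4\right) \left(-3919\right) = \left(-16\right) \left(-3919\right) = 62704$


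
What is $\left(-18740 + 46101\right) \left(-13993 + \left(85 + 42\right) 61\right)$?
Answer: $-170896806$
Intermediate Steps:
$\left(-18740 + 46101\right) \left(-13993 + \left(85 + 42\right) 61\right) = 27361 \left(-13993 + 127 \cdot 61\right) = 27361 \left(-13993 + 7747\right) = 27361 \left(-6246\right) = -170896806$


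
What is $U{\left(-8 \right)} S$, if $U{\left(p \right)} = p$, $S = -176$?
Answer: $1408$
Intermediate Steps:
$U{\left(-8 \right)} S = \left(-8\right) \left(-176\right) = 1408$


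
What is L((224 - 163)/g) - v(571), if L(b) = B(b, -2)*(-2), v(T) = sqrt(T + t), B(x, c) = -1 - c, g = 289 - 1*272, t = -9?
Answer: -2 - sqrt(562) ≈ -25.707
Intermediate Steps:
g = 17 (g = 289 - 272 = 17)
v(T) = sqrt(-9 + T) (v(T) = sqrt(T - 9) = sqrt(-9 + T))
L(b) = -2 (L(b) = (-1 - 1*(-2))*(-2) = (-1 + 2)*(-2) = 1*(-2) = -2)
L((224 - 163)/g) - v(571) = -2 - sqrt(-9 + 571) = -2 - sqrt(562)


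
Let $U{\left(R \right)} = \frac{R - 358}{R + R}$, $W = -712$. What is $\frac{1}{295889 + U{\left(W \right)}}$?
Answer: $\frac{712}{210673503} \approx 3.3796 \cdot 10^{-6}$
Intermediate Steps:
$U{\left(R \right)} = \frac{-358 + R}{2 R}$
$\frac{1}{295889 + U{\left(W \right)}} = \frac{1}{295889 + \frac{-358 - 712}{2 \left(-712\right)}} = \frac{1}{295889 + \frac{1}{2} \left(- \frac{1}{712}\right) \left(-1070\right)} = \frac{1}{295889 + \frac{535}{712}} = \frac{1}{\frac{210673503}{712}} = \frac{712}{210673503}$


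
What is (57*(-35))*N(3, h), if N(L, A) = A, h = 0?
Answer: 0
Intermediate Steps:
(57*(-35))*N(3, h) = (57*(-35))*0 = -1995*0 = 0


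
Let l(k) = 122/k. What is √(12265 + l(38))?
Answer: 2*√1107206/19 ≈ 110.76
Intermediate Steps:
√(12265 + l(38)) = √(12265 + 122/38) = √(12265 + 122*(1/38)) = √(12265 + 61/19) = √(233096/19) = 2*√1107206/19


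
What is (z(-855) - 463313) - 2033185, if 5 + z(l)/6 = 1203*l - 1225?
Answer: -8675268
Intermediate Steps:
z(l) = -7380 + 7218*l (z(l) = -30 + 6*(1203*l - 1225) = -30 + 6*(-1225 + 1203*l) = -30 + (-7350 + 7218*l) = -7380 + 7218*l)
(z(-855) - 463313) - 2033185 = ((-7380 + 7218*(-855)) - 463313) - 2033185 = ((-7380 - 6171390) - 463313) - 2033185 = (-6178770 - 463313) - 2033185 = -6642083 - 2033185 = -8675268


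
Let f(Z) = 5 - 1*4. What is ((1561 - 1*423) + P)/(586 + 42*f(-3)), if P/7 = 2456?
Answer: 9165/314 ≈ 29.188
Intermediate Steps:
P = 17192 (P = 7*2456 = 17192)
f(Z) = 1 (f(Z) = 5 - 4 = 1)
((1561 - 1*423) + P)/(586 + 42*f(-3)) = ((1561 - 1*423) + 17192)/(586 + 42*1) = ((1561 - 423) + 17192)/(586 + 42) = (1138 + 17192)/628 = 18330*(1/628) = 9165/314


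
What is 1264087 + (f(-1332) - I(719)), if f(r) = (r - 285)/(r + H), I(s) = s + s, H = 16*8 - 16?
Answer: 1540433397/1220 ≈ 1.2627e+6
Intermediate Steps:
H = 112 (H = 128 - 16 = 112)
I(s) = 2*s
f(r) = (-285 + r)/(112 + r) (f(r) = (r - 285)/(r + 112) = (-285 + r)/(112 + r))
1264087 + (f(-1332) - I(719)) = 1264087 + ((-285 - 1332)/(112 - 1332) - 2*719) = 1264087 + (-1617/(-1220) - 1*1438) = 1264087 + (-1/1220*(-1617) - 1438) = 1264087 + (1617/1220 - 1438) = 1264087 - 1752743/1220 = 1540433397/1220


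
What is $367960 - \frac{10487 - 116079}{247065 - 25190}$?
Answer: $\frac{81641230592}{221875} \approx 3.6796 \cdot 10^{5}$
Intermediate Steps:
$367960 - \frac{10487 - 116079}{247065 - 25190} = 367960 - - \frac{105592}{221875} = 367960 + \frac{105592}{221875} = \frac{81641230592}{221875}$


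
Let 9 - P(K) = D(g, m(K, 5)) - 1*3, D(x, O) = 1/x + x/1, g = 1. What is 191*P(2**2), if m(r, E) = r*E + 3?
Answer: 1910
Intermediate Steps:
m(r, E) = 3 + E*r (m(r, E) = E*r + 3 = 3 + E*r)
D(x, O) = x + 1/x (D(x, O) = 1/x + x*1 = 1/x + x = x + 1/x)
P(K) = 10 (P(K) = 9 - ((1 + 1/1) - 1*3) = 9 - ((1 + 1) - 3) = 9 - (2 - 3) = 9 - 1*(-1) = 9 + 1 = 10)
191*P(2**2) = 191*10 = 1910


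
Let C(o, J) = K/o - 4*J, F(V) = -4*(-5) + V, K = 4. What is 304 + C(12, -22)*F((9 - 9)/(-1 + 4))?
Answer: 6212/3 ≈ 2070.7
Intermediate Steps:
F(V) = 20 + V
C(o, J) = -4*J + 4/o (C(o, J) = 4/o - 4*J = -4*J + 4/o)
304 + C(12, -22)*F((9 - 9)/(-1 + 4)) = 304 + (-4*(-22) + 4/12)*(20 + (9 - 9)/(-1 + 4)) = 304 + (88 + 4*(1/12))*(20 + 0/3) = 304 + (88 + ⅓)*(20 + 0*(⅓)) = 304 + 265*(20 + 0)/3 = 304 + (265/3)*20 = 304 + 5300/3 = 6212/3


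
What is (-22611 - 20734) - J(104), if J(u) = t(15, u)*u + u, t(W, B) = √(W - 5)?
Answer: -43449 - 104*√10 ≈ -43778.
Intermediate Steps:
t(W, B) = √(-5 + W)
J(u) = u + u*√10 (J(u) = √(-5 + 15)*u + u = √10*u + u = u*√10 + u = u + u*√10)
(-22611 - 20734) - J(104) = (-22611 - 20734) - 104*(1 + √10) = -43345 - (104 + 104*√10) = -43345 + (-104 - 104*√10) = -43449 - 104*√10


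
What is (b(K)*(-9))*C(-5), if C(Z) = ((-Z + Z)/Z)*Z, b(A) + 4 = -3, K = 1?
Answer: 0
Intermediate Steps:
b(A) = -7 (b(A) = -4 - 3 = -7)
C(Z) = 0 (C(Z) = (0/Z)*Z = 0*Z = 0)
(b(K)*(-9))*C(-5) = -7*(-9)*0 = 63*0 = 0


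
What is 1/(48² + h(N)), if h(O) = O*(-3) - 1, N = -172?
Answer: 1/2819 ≈ 0.00035474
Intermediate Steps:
h(O) = -1 - 3*O (h(O) = -3*O - 1 = -1 - 3*O)
1/(48² + h(N)) = 1/(48² + (-1 - 3*(-172))) = 1/(2304 + (-1 + 516)) = 1/(2304 + 515) = 1/2819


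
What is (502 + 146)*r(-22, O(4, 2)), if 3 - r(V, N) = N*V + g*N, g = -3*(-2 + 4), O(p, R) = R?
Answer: 38232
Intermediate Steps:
g = -6 (g = -3*2 = -6)
r(V, N) = 3 + 6*N - N*V (r(V, N) = 3 - (N*V - 6*N) = 3 - (-6*N + N*V) = 3 + (6*N - N*V) = 3 + 6*N - N*V)
(502 + 146)*r(-22, O(4, 2)) = (502 + 146)*(3 + 6*2 - 1*2*(-22)) = 648*(3 + 12 + 44) = 648*59 = 38232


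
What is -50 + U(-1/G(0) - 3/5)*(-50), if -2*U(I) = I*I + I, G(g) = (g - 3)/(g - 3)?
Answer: -26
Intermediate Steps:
G(g) = 1 (G(g) = (-3 + g)/(-3 + g) = 1)
U(I) = -I/2 - I²/2 (U(I) = -(I*I + I)/2 = -(I² + I)/2 = -(I + I²)/2 = -I/2 - I²/2)
-50 + U(-1/G(0) - 3/5)*(-50) = -50 - (-1/1 - 3/5)*(1 + (-1/1 - 3/5))/2*(-50) = -50 - (-1*1 - 3*⅕)*(1 + (-1*1 - 3*⅕))/2*(-50) = -50 - (-1 - ⅗)*(1 + (-1 - ⅗))/2*(-50) = -50 - ½*(-8/5)*(1 - 8/5)*(-50) = -50 - ½*(-8/5)*(-⅗)*(-50) = -50 - 12/25*(-50) = -50 + 24 = -26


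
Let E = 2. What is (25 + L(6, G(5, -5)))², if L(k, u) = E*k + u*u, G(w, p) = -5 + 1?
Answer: 2809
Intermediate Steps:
G(w, p) = -4
L(k, u) = u² + 2*k (L(k, u) = 2*k + u*u = 2*k + u² = u² + 2*k)
(25 + L(6, G(5, -5)))² = (25 + ((-4)² + 2*6))² = (25 + (16 + 12))² = (25 + 28)² = 53² = 2809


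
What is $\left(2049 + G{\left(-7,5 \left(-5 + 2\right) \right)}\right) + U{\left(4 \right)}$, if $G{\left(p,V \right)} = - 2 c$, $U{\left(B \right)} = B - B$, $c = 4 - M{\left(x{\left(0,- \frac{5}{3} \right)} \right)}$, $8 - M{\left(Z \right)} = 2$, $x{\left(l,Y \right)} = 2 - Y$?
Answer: $2053$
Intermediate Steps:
$M{\left(Z \right)} = 6$ ($M{\left(Z \right)} = 8 - 2 = 6$)
$c = -2$ ($c = 4 - 6 = -2$)
$U{\left(B \right)} = 0$
$G{\left(p,V \right)} = 4$ ($G{\left(p,V \right)} = \left(-2\right) \left(-2\right) = 4$)
$\left(2049 + G{\left(-7,5 \left(-5 + 2\right) \right)}\right) + U{\left(4 \right)} = \left(2049 + 4\right) + 0 = 2053 + 0 = 2053$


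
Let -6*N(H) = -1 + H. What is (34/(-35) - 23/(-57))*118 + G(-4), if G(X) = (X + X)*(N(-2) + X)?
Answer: -77834/1995 ≈ -39.015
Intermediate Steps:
N(H) = ⅙ - H/6 (N(H) = -(-1 + H)/6 = ⅙ - H/6)
G(X) = 2*X*(½ + X) (G(X) = (X + X)*((⅙ - ⅙*(-2)) + X) = (2*X)*((⅙ + ⅓) + X) = (2*X)*(½ + X) = 2*X*(½ + X))
(34/(-35) - 23/(-57))*118 + G(-4) = (34/(-35) - 23/(-57))*118 - 4*(1 + 2*(-4)) = (34*(-1/35) - 23*(-1/57))*118 - 4*(1 - 8) = (-34/35 + 23/57)*118 - 4*(-7) = -1133/1995*118 + 28 = -133694/1995 + 28 = -77834/1995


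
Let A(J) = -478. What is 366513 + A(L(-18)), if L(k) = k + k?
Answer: 366035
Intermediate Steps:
L(k) = 2*k
366513 + A(L(-18)) = 366513 - 478 = 366035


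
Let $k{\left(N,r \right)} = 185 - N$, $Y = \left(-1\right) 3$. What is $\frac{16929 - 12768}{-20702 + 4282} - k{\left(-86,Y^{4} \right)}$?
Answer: $- \frac{4453981}{16420} \approx -271.25$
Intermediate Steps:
$Y = -3$
$\frac{16929 - 12768}{-20702 + 4282} - k{\left(-86,Y^{4} \right)} = \frac{16929 - 12768}{-20702 + 4282} - \left(185 - -86\right) = \frac{4161}{-16420} - \left(185 + 86\right) = 4161 \left(- \frac{1}{16420}\right) - 271 = - \frac{4161}{16420} - 271 = - \frac{4453981}{16420}$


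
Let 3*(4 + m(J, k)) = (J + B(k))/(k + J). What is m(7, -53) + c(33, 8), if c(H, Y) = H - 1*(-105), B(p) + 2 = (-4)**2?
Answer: 6157/46 ≈ 133.85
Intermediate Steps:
B(p) = 14 (B(p) = -2 + (-4)**2 = -2 + 16 = 14)
c(H, Y) = 105 + H (c(H, Y) = H + 105 = 105 + H)
m(J, k) = -4 + (14 + J)/(3*(J + k)) (m(J, k) = -4 + ((J + 14)/(k + J))/3 = -4 + ((14 + J)/(J + k))/3 = -4 + (14 + J)/(3*(J + k)))
m(7, -53) + c(33, 8) = (14 - 12*(-53) - 11*7)/(3*(7 - 53)) + (105 + 33) = (1/3)*(14 + 636 - 77)/(-46) + 138 = (1/3)*(-1/46)*573 + 138 = -191/46 + 138 = 6157/46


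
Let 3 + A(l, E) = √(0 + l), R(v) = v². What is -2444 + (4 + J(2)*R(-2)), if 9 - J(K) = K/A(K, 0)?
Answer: -16804/7 + 8*√2/7 ≈ -2399.0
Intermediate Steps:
A(l, E) = -3 + √l (A(l, E) = -3 + √(0 + l) = -3 + √l)
J(K) = 9 - K/(-3 + √K)
-2444 + (4 + J(2)*R(-2)) = -2444 + (4 + (9 - 1*2/(-3 + √2))*(-2)²) = -2444 + (4 + (9 - 2/(-3 + √2))*4) = -2444 + (4 + (36 - 8/(-3 + √2))) = -2444 + (40 - 8/(-3 + √2)) = -2404 - 8/(-3 + √2)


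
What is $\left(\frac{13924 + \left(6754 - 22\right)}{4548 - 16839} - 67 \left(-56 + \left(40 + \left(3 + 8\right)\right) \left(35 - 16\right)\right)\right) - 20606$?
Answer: $- \frac{1005141763}{12291} \approx -81779.0$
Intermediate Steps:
$\left(\frac{13924 + \left(6754 - 22\right)}{4548 - 16839} - 67 \left(-56 + \left(40 + \left(3 + 8\right)\right) \left(35 - 16\right)\right)\right) - 20606 = \left(\frac{13924 + \left(6754 - 22\right)}{-12291} - 67 \left(-56 + \left(40 + 11\right) 19\right)\right) - 20606 = \left(\left(13924 + 6732\right) \left(- \frac{1}{12291}\right) - 67 \left(-56 + 51 \cdot 19\right)\right) - 20606 = \left(20656 \left(- \frac{1}{12291}\right) - 67 \left(-56 + 969\right)\right) - 20606 = \left(- \frac{20656}{12291} - 61171\right) - 20606 = - \frac{751873417}{12291} - 20606 = - \frac{1005141763}{12291}$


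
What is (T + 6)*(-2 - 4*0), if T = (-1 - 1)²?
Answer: -20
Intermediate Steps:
T = 4 (T = (-2)² = 4)
(T + 6)*(-2 - 4*0) = (4 + 6)*(-2 - 4*0) = 10*(-2 + 0) = 10*(-2) = -20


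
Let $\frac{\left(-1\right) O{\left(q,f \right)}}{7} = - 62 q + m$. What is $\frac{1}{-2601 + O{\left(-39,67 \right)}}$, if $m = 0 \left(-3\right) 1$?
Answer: $- \frac{1}{19527} \approx -5.1211 \cdot 10^{-5}$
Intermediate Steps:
$m = 0$ ($m = 0 \cdot 1 = 0$)
$O{\left(q,f \right)} = 434 q$ ($O{\left(q,f \right)} = - 7 \left(- 62 q + 0\right) = - 7 \left(- 62 q\right) = 434 q$)
$\frac{1}{-2601 + O{\left(-39,67 \right)}} = \frac{1}{-2601 + 434 \left(-39\right)} = \frac{1}{-2601 - 16926} = \frac{1}{-19527} = - \frac{1}{19527}$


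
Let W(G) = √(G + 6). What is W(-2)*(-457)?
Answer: -914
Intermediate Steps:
W(G) = √(6 + G)
W(-2)*(-457) = √(6 - 2)*(-457) = √4*(-457) = 2*(-457) = -914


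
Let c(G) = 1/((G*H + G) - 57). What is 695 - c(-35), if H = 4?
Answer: 161241/232 ≈ 695.00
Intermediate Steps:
c(G) = 1/(-57 + 5*G) (c(G) = 1/((G*4 + G) - 57) = 1/((4*G + G) - 57) = 1/(5*G - 57) = 1/(-57 + 5*G))
695 - c(-35) = 695 - 1/(-57 + 5*(-35)) = 695 - 1/(-57 - 175) = 695 - 1/(-232) = 695 - 1*(-1/232) = 695 + 1/232 = 161241/232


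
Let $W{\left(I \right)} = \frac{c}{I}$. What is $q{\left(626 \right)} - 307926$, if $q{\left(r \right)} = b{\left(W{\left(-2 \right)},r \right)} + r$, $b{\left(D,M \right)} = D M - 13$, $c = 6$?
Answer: $-309191$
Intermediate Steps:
$W{\left(I \right)} = \frac{6}{I}$
$b{\left(D,M \right)} = -13 + D M$
$q{\left(r \right)} = -13 - 2 r$ ($q{\left(r \right)} = \left(-13 + \frac{6}{-2} r\right) + r = \left(-13 + 6 \left(- \frac{1}{2}\right) r\right) + r = \left(-13 - 3 r\right) + r = -13 - 2 r$)
$q{\left(626 \right)} - 307926 = \left(-13 - 1252\right) - 307926 = -1265 - 307926 = -309191$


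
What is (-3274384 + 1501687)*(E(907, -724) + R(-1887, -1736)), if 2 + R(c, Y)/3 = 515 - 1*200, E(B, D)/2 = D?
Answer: 902302773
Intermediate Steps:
E(B, D) = 2*D
R(c, Y) = 939 (R(c, Y) = -6 + 3*(515 - 1*200) = -6 + 3*(515 - 200) = -6 + 3*315 = -6 + 945 = 939)
(-3274384 + 1501687)*(E(907, -724) + R(-1887, -1736)) = (-3274384 + 1501687)*(2*(-724) + 939) = -1772697*(-1448 + 939) = -1772697*(-509) = 902302773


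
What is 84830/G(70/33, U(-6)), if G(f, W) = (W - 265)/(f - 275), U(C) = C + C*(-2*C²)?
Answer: -763894150/5313 ≈ -1.4378e+5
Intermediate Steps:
U(C) = C - 2*C³
G(f, W) = (-265 + W)/(-275 + f)
84830/G(70/33, U(-6)) = 84830/(((-265 + (-6 - 2*(-6)³))/(-275 + 70/33))) = 84830/(((-265 + (-6 - 2*(-216)))/(-275 + 70*(1/33)))) = 84830/(((-265 + (-6 + 432))/(-275 + 70/33))) = 84830/(((-265 + 426)/(-9005/33))) = 84830/((-33/9005*161)) = 84830/(-5313/9005) = 84830*(-9005/5313) = -763894150/5313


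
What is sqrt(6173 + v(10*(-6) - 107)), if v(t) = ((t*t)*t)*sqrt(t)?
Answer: sqrt(6173 - 4657463*I*sqrt(167)) ≈ 5486.1 - 5485.5*I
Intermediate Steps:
v(t) = t**(7/2) (v(t) = (t**2*t)*sqrt(t) = t**3*sqrt(t) = t**(7/2))
sqrt(6173 + v(10*(-6) - 107)) = sqrt(6173 + (10*(-6) - 107)**(7/2)) = sqrt(6173 + (-60 - 107)**(7/2)) = sqrt(6173 + (-167)**(7/2)) = sqrt(6173 - 4657463*I*sqrt(167))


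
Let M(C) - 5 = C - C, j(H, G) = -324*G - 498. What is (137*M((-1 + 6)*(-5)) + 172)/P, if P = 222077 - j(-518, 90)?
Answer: 857/251735 ≈ 0.0034044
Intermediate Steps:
j(H, G) = -498 - 324*G
M(C) = 5 (M(C) = 5 + (C - C) = 5 + 0 = 5)
P = 251735 (P = 222077 - (-498 - 324*90) = 222077 - (-498 - 29160) = 222077 - 1*(-29658) = 222077 + 29658 = 251735)
(137*M((-1 + 6)*(-5)) + 172)/P = (137*5 + 172)/251735 = (685 + 172)*(1/251735) = 857*(1/251735) = 857/251735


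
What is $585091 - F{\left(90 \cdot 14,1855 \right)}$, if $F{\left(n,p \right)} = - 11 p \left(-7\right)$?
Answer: $442256$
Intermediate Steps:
$F{\left(n,p \right)} = 77 p$
$585091 - F{\left(90 \cdot 14,1855 \right)} = 585091 - 77 \cdot 1855 = 585091 - 142835 = 442256$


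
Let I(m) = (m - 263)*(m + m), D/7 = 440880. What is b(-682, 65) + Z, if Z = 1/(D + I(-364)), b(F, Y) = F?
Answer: -2416064111/3542616 ≈ -682.00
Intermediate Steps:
D = 3086160 (D = 7*440880 = 3086160)
I(m) = 2*m*(-263 + m) (I(m) = (-263 + m)*(2*m) = 2*m*(-263 + m))
Z = 1/3542616 (Z = 1/(3086160 + 2*(-364)*(-263 - 364)) = 1/(3086160 + 2*(-364)*(-627)) = 1/(3086160 + 456456) = 1/3542616 ≈ 2.8228e-7)
b(-682, 65) + Z = -682 + 1/3542616 = -2416064111/3542616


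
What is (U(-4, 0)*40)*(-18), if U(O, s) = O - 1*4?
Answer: 5760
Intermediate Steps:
U(O, s) = -4 + O (U(O, s) = O - 4 = -4 + O)
(U(-4, 0)*40)*(-18) = ((-4 - 4)*40)*(-18) = -8*40*(-18) = -320*(-18) = 5760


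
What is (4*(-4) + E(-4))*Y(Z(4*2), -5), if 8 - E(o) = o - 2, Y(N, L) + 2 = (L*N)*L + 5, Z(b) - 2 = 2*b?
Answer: -906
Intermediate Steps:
Z(b) = 2 + 2*b
Y(N, L) = 3 + N*L² (Y(N, L) = -2 + ((L*N)*L + 5) = -2 + (N*L² + 5) = -2 + (5 + N*L²) = 3 + N*L²)
E(o) = 10 - o (E(o) = 8 - (o - 2) = 8 - (-2 + o) = 8 + (2 - o) = 10 - o)
(4*(-4) + E(-4))*Y(Z(4*2), -5) = (4*(-4) + (10 - 1*(-4)))*(3 + (2 + 2*(4*2))*(-5)²) = (-16 + (10 + 4))*(3 + (2 + 2*8)*25) = (-16 + 14)*(3 + (2 + 16)*25) = -2*(3 + 18*25) = -2*(3 + 450) = -2*453 = -906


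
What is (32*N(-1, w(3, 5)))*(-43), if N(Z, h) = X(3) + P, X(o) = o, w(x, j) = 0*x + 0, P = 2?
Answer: -6880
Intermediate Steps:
w(x, j) = 0 (w(x, j) = 0 + 0 = 0)
N(Z, h) = 5 (N(Z, h) = 3 + 2 = 5)
(32*N(-1, w(3, 5)))*(-43) = (32*5)*(-43) = 160*(-43) = -6880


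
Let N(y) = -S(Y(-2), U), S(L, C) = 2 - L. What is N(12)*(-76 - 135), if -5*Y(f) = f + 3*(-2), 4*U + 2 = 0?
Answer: 422/5 ≈ 84.400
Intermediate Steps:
U = -½ (U = -½ + (¼)*0 = -½ + 0 = -½ ≈ -0.50000)
Y(f) = 6/5 - f/5 (Y(f) = -(f + 3*(-2))/5 = -(f - 6)/5 = -(-6 + f)/5 = 6/5 - f/5)
N(y) = -⅖ (N(y) = -(2 - (6/5 - ⅕*(-2))) = -(2 - (6/5 + ⅖)) = -(2 - 1*8/5) = -(2 - 8/5) = -1*⅖ = -⅖)
N(12)*(-76 - 135) = -2*(-76 - 135)/5 = -⅖*(-211) = 422/5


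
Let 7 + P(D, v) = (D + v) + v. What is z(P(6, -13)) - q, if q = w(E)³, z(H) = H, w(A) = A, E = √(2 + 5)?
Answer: -27 - 7*√7 ≈ -45.520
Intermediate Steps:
E = √7 ≈ 2.6458
P(D, v) = -7 + D + 2*v (P(D, v) = -7 + ((D + v) + v) = -7 + (D + 2*v) = -7 + D + 2*v)
q = 7*√7 (q = (√7)³ = 7*√7 ≈ 18.520)
z(P(6, -13)) - q = (-7 + 6 + 2*(-13)) - 7*√7 = (-7 + 6 - 26) - 7*√7 = -27 - 7*√7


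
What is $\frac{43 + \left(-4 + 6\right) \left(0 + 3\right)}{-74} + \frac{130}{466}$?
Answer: $- \frac{6607}{17242} \approx -0.38319$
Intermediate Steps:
$\frac{43 + \left(-4 + 6\right) \left(0 + 3\right)}{-74} + \frac{130}{466} = \left(43 + 2 \cdot 3\right) \left(- \frac{1}{74}\right) + 130 \cdot \frac{1}{466} = \left(43 + 6\right) \left(- \frac{1}{74}\right) + \frac{65}{233} = 49 \left(- \frac{1}{74}\right) + \frac{65}{233} = - \frac{49}{74} + \frac{65}{233} = - \frac{6607}{17242}$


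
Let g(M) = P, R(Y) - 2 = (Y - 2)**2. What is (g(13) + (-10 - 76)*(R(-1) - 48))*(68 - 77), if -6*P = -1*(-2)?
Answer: -28635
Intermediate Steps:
R(Y) = 2 + (-2 + Y)**2 (R(Y) = 2 + (Y - 2)**2 = 2 + (-2 + Y)**2)
P = -1/3 (P = -(-1)*(-2)/6 = -1/6*2 = -1/3 ≈ -0.33333)
g(M) = -1/3
(g(13) + (-10 - 76)*(R(-1) - 48))*(68 - 77) = (-1/3 + (-10 - 76)*((2 + (-2 - 1)**2) - 48))*(68 - 77) = (-1/3 - 86*((2 + (-3)**2) - 48))*(-9) = (-1/3 - 86*((2 + 9) - 48))*(-9) = (-1/3 - 86*(11 - 48))*(-9) = (-1/3 - 86*(-37))*(-9) = (-1/3 + 3182)*(-9) = (9545/3)*(-9) = -28635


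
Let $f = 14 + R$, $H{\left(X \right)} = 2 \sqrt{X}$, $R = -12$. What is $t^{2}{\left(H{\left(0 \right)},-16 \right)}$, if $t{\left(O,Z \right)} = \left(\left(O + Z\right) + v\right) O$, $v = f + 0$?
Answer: $0$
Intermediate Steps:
$f = 2$ ($f = 14 - 12 = 2$)
$v = 2$ ($v = 2 + 0 = 2$)
$t{\left(O,Z \right)} = O \left(2 + O + Z\right)$ ($t{\left(O,Z \right)} = \left(\left(O + Z\right) + 2\right) O = \left(2 + O + Z\right) O = O \left(2 + O + Z\right)$)
$t^{2}{\left(H{\left(0 \right)},-16 \right)} = \left(2 \sqrt{0} \left(2 + 2 \sqrt{0} - 16\right)\right)^{2} = \left(2 \cdot 0 \left(2 + 2 \cdot 0 - 16\right)\right)^{2} = \left(0 \left(2 + 0 - 16\right)\right)^{2} = \left(0 \left(-14\right)\right)^{2} = 0^{2} = 0$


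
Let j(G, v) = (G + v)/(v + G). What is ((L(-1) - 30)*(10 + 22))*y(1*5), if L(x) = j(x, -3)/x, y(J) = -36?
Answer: 35712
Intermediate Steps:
j(G, v) = 1 (j(G, v) = (G + v)/(G + v) = 1)
L(x) = 1/x
((L(-1) - 30)*(10 + 22))*y(1*5) = ((1/(-1) - 30)*(10 + 22))*(-36) = ((-1 - 30)*32)*(-36) = -31*32*(-36) = -992*(-36) = 35712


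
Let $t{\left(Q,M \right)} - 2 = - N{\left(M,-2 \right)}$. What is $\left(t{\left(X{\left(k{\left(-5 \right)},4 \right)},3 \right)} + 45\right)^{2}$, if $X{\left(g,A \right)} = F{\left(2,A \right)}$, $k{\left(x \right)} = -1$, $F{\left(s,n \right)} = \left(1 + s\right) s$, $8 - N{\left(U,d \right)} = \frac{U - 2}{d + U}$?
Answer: $1600$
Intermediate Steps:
$N{\left(U,d \right)} = 8 - \frac{-2 + U}{U + d}$ ($N{\left(U,d \right)} = 8 - \frac{U - 2}{d + U} = 8 - \frac{-2 + U}{U + d}$)
$F{\left(s,n \right)} = s \left(1 + s\right)$
$X{\left(g,A \right)} = 6$ ($X{\left(g,A \right)} = 2 \left(1 + 2\right) = 2 \cdot 3 = 6$)
$t{\left(Q,M \right)} = 2 - \frac{-14 + 7 M}{-2 + M}$ ($t{\left(Q,M \right)} = 2 - \frac{2 + 7 M + 8 \left(-2\right)}{M - 2} = 2 - \frac{2 + 7 M - 16}{-2 + M} = 2 - \frac{-14 + 7 M}{-2 + M}$)
$\left(t{\left(X{\left(k{\left(-5 \right)},4 \right)},3 \right)} + 45\right)^{2} = \left(-5 + 45\right)^{2} = 40^{2} = 1600$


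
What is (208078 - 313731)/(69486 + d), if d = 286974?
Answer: -105653/356460 ≈ -0.29640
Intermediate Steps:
(208078 - 313731)/(69486 + d) = (208078 - 313731)/(69486 + 286974) = -105653/356460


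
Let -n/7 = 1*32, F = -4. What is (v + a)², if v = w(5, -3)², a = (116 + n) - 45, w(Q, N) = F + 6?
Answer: 22201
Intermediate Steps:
w(Q, N) = 2 (w(Q, N) = -4 + 6 = 2)
n = -224 (n = -7*32 = -224)
a = -153 (a = (116 - 224) - 45 = -108 - 45 = -153)
v = 4 (v = 2² = 4)
(v + a)² = (4 - 153)² = (-149)² = 22201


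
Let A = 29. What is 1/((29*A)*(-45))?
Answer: -1/37845 ≈ -2.6424e-5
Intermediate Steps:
1/((29*A)*(-45)) = 1/((29*29)*(-45)) = 1/(841*(-45)) = 1/(-37845) = -1/37845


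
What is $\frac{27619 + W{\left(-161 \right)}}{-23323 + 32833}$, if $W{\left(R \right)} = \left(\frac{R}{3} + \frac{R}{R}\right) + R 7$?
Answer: $\frac{39659}{14265} \approx 2.7802$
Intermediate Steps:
$W{\left(R \right)} = 1 + \frac{22 R}{3}$ ($W{\left(R \right)} = \left(R \frac{1}{3} + 1\right) + 7 R = \left(\frac{R}{3} + 1\right) + 7 R = \left(1 + \frac{R}{3}\right) + 7 R = 1 + \frac{22 R}{3}$)
$\frac{27619 + W{\left(-161 \right)}}{-23323 + 32833} = \frac{27619 + \left(1 + \frac{22}{3} \left(-161\right)\right)}{-23323 + 32833} = \frac{27619 + \left(1 - \frac{3542}{3}\right)}{9510} = \left(27619 - \frac{3539}{3}\right) \frac{1}{9510} = \frac{79318}{3} \cdot \frac{1}{9510} = \frac{39659}{14265}$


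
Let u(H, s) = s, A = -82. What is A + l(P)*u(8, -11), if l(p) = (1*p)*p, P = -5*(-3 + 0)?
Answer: -2557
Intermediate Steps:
P = 15 (P = -5*(-3) = 15)
l(p) = p² (l(p) = p*p = p²)
A + l(P)*u(8, -11) = -82 + 15²*(-11) = -82 + 225*(-11) = -82 - 2475 = -2557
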